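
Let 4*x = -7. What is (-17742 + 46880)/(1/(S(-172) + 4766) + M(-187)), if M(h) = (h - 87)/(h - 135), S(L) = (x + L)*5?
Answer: 10447342486/305191 ≈ 34232.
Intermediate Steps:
x = -7/4 (x = (¼)*(-7) = -7/4 ≈ -1.7500)
S(L) = -35/4 + 5*L (S(L) = (-7/4 + L)*5 = -35/4 + 5*L)
M(h) = (-87 + h)/(-135 + h)
(-17742 + 46880)/(1/(S(-172) + 4766) + M(-187)) = (-17742 + 46880)/(1/((-35/4 + 5*(-172)) + 4766) + (-87 - 187)/(-135 - 187)) = 29138/(1/((-35/4 - 860) + 4766) - 274/(-322)) = 29138/(1/(-3475/4 + 4766) - 1/322*(-274)) = 29138/(1/(15589/4) + 137/161) = 29138/(4/15589 + 137/161) = 29138/(305191/358547) = 29138*(358547/305191) = 10447342486/305191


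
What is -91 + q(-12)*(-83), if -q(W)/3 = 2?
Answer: 407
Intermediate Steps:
q(W) = -6 (q(W) = -3*2 = -6)
-91 + q(-12)*(-83) = -91 - 6*(-83) = -91 + 498 = 407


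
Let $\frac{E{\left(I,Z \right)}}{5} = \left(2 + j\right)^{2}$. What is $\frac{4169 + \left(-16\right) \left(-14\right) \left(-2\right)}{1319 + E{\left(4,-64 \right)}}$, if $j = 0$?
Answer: $\frac{3721}{1339} \approx 2.7789$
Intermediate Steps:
$E{\left(I,Z \right)} = 20$ ($E{\left(I,Z \right)} = 5 \left(2 + 0\right)^{2} = 5 \cdot 2^{2} = 5 \cdot 4 = 20$)
$\frac{4169 + \left(-16\right) \left(-14\right) \left(-2\right)}{1319 + E{\left(4,-64 \right)}} = \frac{4169 + \left(-16\right) \left(-14\right) \left(-2\right)}{1319 + 20} = \frac{4169 + 224 \left(-2\right)}{1339} = \left(4169 - 448\right) \frac{1}{1339} = 3721 \cdot \frac{1}{1339} = \frac{3721}{1339}$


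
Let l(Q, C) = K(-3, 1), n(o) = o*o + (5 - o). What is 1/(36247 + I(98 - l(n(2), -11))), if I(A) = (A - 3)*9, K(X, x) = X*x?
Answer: 1/37129 ≈ 2.6933e-5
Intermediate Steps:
n(o) = 5 + o² - o (n(o) = o² + (5 - o) = 5 + o² - o)
l(Q, C) = -3 (l(Q, C) = -3*1 = -3)
I(A) = -27 + 9*A (I(A) = (-3 + A)*9 = -27 + 9*A)
1/(36247 + I(98 - l(n(2), -11))) = 1/(36247 + (-27 + 9*(98 - 1*(-3)))) = 1/(36247 + (-27 + 9*(98 + 3))) = 1/(36247 + (-27 + 9*101)) = 1/(36247 + (-27 + 909)) = 1/(36247 + 882) = 1/37129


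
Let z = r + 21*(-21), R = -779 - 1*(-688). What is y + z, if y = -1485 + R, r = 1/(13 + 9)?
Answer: -44373/22 ≈ -2017.0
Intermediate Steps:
R = -91 (R = -779 + 688 = -91)
r = 1/22 ≈ 0.045455
z = -9701/22 (z = 1/22 + 21*(-21) = 1/22 - 441 = -9701/22 ≈ -440.95)
y = -1576 (y = -1485 - 91 = -1576)
y + z = -1576 - 9701/22 = -44373/22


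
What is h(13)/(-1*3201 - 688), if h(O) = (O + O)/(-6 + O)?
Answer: -26/27223 ≈ -0.00095508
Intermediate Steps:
h(O) = 2*O/(-6 + O) (h(O) = (2*O)/(-6 + O) = 2*O/(-6 + O))
h(13)/(-1*3201 - 688) = (2*13/(-6 + 13))/(-1*3201 - 688) = (2*13/7)/(-3201 - 688) = (2*13*(1/7))/(-3889) = -1/3889*26/7 = -26/27223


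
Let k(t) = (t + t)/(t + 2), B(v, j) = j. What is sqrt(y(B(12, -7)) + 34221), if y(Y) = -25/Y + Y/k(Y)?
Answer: sqrt(6707526)/14 ≈ 184.99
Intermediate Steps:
k(t) = 2*t/(2 + t) (k(t) = (2*t)/(2 + t) = 2*t/(2 + t))
y(Y) = 1 + Y/2 - 25/Y (y(Y) = -25/Y + Y/((2*Y/(2 + Y))) = -25/Y + Y*((2 + Y)/(2*Y)) = -25/Y + (1 + Y/2) = 1 + Y/2 - 25/Y)
sqrt(y(B(12, -7)) + 34221) = sqrt((1 + (1/2)*(-7) - 25/(-7)) + 34221) = sqrt((1 - 7/2 - 25*(-1/7)) + 34221) = sqrt((1 - 7/2 + 25/7) + 34221) = sqrt(15/14 + 34221) = sqrt(479109/14) = sqrt(6707526)/14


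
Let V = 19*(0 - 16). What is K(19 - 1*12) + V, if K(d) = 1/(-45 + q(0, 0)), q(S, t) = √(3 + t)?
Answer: -204911/674 - √3/2022 ≈ -304.02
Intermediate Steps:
K(d) = 1/(-45 + √3) (K(d) = 1/(-45 + √(3 + 0)) = 1/(-45 + √3))
V = -304 (V = 19*(-16) = -304)
K(19 - 1*12) + V = (-15/674 - √3/2022) - 304 = -204911/674 - √3/2022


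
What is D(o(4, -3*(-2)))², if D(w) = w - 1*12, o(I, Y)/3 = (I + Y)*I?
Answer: 11664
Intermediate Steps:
o(I, Y) = 3*I*(I + Y) (o(I, Y) = 3*((I + Y)*I) = 3*(I*(I + Y)) = 3*I*(I + Y))
D(w) = -12 + w (D(w) = w - 12 = -12 + w)
D(o(4, -3*(-2)))² = (-12 + 3*4*(4 - 3*(-2)))² = (-12 + 3*4*(4 + 6))² = (-12 + 3*4*10)² = (-12 + 120)² = 108² = 11664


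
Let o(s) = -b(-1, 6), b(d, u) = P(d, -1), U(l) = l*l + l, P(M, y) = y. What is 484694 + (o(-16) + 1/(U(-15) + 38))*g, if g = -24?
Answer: 15024767/31 ≈ 4.8467e+5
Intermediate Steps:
U(l) = l + l² (U(l) = l² + l = l + l²)
b(d, u) = -1
o(s) = 1 (o(s) = -1*(-1) = 1)
484694 + (o(-16) + 1/(U(-15) + 38))*g = 484694 + (1 + 1/(-15*(1 - 15) + 38))*(-24) = 484694 + (1 + 1/(-15*(-14) + 38))*(-24) = 484694 + (1 + 1/(210 + 38))*(-24) = 484694 + (1 + 1/248)*(-24) = 484694 + (249/248)*(-24) = 484694 - 747/31 = 15024767/31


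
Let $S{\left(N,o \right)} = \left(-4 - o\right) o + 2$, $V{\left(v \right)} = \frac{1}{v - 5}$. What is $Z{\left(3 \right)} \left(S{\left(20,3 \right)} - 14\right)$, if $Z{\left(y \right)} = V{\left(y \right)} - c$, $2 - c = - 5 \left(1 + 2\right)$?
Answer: $\frac{1155}{2} \approx 577.5$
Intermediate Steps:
$V{\left(v \right)} = \frac{1}{-5 + v}$
$S{\left(N,o \right)} = 2 + o \left(-4 - o\right)$ ($S{\left(N,o \right)} = o \left(-4 - o\right) + 2 = 2 + o \left(-4 - o\right)$)
$c = 17$ ($c = 2 - - 5 \left(1 + 2\right) = 2 - \left(-5\right) 3 = 2 - -15 = 2 + 15 = 17$)
$Z{\left(y \right)} = -17 + \frac{1}{-5 + y}$ ($Z{\left(y \right)} = \frac{1}{-5 + y} - 17 = -17 + \frac{1}{-5 + y}$)
$Z{\left(3 \right)} \left(S{\left(20,3 \right)} - 14\right) = \frac{86 - 51}{-5 + 3} \left(\left(2 - 3^{2} - 12\right) - 14\right) = \frac{86 - 51}{-2} \left(\left(2 - 9 - 12\right) - 14\right) = \left(- \frac{1}{2}\right) 35 \left(\left(2 - 9 - 12\right) - 14\right) = - \frac{35 \left(-19 - 14\right)}{2} = \left(- \frac{35}{2}\right) \left(-33\right) = \frac{1155}{2}$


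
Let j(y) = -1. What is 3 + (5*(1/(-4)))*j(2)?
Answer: 17/4 ≈ 4.2500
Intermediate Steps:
3 + (5*(1/(-4)))*j(2) = 3 + (5*(1/(-4)))*(-1) = 3 + (5*(1*(-1/4)))*(-1) = 3 + (5*(-1/4))*(-1) = 3 - 5/4*(-1) = 3 + 5/4 = 17/4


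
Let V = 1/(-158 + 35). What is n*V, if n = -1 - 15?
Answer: 16/123 ≈ 0.13008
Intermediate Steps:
n = -16
V = -1/123 (V = 1/(-123) = -1/123 ≈ -0.0081301)
n*V = -16*(-1/123) = 16/123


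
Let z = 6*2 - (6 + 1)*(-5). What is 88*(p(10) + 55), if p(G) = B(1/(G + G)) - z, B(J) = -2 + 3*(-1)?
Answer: 264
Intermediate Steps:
B(J) = -5 (B(J) = -2 - 3 = -5)
z = 47 (z = 12 - 7*(-5) = 12 - 1*(-35) = 12 + 35 = 47)
p(G) = -52 (p(G) = -5 - 1*47 = -5 - 47 = -52)
88*(p(10) + 55) = 88*(-52 + 55) = 88*3 = 264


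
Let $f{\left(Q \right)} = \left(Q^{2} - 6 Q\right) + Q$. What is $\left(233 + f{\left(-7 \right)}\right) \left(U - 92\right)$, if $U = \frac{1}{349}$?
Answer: $- \frac{10177919}{349} \approx -29163.0$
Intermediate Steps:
$U = \frac{1}{349} \approx 0.0028653$
$f{\left(Q \right)} = Q^{2} - 5 Q$
$\left(233 + f{\left(-7 \right)}\right) \left(U - 92\right) = \left(233 - 7 \left(-5 - 7\right)\right) \left(\frac{1}{349} - 92\right) = \left(233 - -84\right) \left(- \frac{32107}{349}\right) = \left(233 + 84\right) \left(- \frac{32107}{349}\right) = 317 \left(- \frac{32107}{349}\right) = - \frac{10177919}{349}$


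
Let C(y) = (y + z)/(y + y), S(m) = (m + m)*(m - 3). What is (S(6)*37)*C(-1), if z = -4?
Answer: 3330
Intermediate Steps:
S(m) = 2*m*(-3 + m) (S(m) = (2*m)*(-3 + m) = 2*m*(-3 + m))
C(y) = (-4 + y)/(2*y) (C(y) = (y - 4)/(y + y) = (-4 + y)/((2*y)) = (-4 + y)*(1/(2*y)) = (-4 + y)/(2*y))
(S(6)*37)*C(-1) = ((2*6*(-3 + 6))*37)*((½)*(-4 - 1)/(-1)) = ((2*6*3)*37)*((½)*(-1)*(-5)) = (36*37)*(5/2) = 1332*(5/2) = 3330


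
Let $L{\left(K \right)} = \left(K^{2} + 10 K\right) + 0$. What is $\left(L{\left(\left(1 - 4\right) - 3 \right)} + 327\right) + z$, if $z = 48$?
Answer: $351$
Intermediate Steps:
$L{\left(K \right)} = K^{2} + 10 K$
$\left(L{\left(\left(1 - 4\right) - 3 \right)} + 327\right) + z = \left(\left(\left(1 - 4\right) - 3\right) \left(10 + \left(\left(1 - 4\right) - 3\right)\right) + 327\right) + 48 = \left(\left(-3 + \left(-4 + 1\right)\right) \left(10 + \left(-3 + \left(-4 + 1\right)\right)\right) + 327\right) + 48 = \left(\left(-3 - 3\right) \left(10 - 6\right) + 327\right) + 48 = \left(- 6 \left(10 - 6\right) + 327\right) + 48 = \left(\left(-6\right) 4 + 327\right) + 48 = \left(-24 + 327\right) + 48 = 303 + 48 = 351$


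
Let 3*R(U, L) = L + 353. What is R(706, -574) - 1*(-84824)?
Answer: 254251/3 ≈ 84750.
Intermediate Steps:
R(U, L) = 353/3 + L/3 (R(U, L) = (L + 353)/3 = (353 + L)/3 = 353/3 + L/3)
R(706, -574) - 1*(-84824) = (353/3 + (⅓)*(-574)) - 1*(-84824) = (353/3 - 574/3) + 84824 = -221/3 + 84824 = 254251/3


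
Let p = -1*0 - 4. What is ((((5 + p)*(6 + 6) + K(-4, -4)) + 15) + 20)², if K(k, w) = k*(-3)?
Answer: 3481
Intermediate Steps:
K(k, w) = -3*k
p = -4 (p = 0 - 4 = -4)
((((5 + p)*(6 + 6) + K(-4, -4)) + 15) + 20)² = ((((5 - 4)*(6 + 6) - 3*(-4)) + 15) + 20)² = (((1*12 + 12) + 15) + 20)² = (((12 + 12) + 15) + 20)² = ((24 + 15) + 20)² = (39 + 20)² = 59² = 3481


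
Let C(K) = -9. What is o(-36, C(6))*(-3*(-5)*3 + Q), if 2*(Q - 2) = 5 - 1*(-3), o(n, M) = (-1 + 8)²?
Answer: 2499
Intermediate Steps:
o(n, M) = 49 (o(n, M) = 7² = 49)
Q = 6 (Q = 2 + (5 - 1*(-3))/2 = 2 + (5 + 3)/2 = 2 + (½)*8 = 2 + 4 = 6)
o(-36, C(6))*(-3*(-5)*3 + Q) = 49*(-3*(-5)*3 + 6) = 49*(15*3 + 6) = 49*(45 + 6) = 49*51 = 2499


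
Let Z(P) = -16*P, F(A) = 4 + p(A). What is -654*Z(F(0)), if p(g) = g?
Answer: 41856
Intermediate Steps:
F(A) = 4 + A
-654*Z(F(0)) = -(-10464)*(4 + 0) = -(-10464)*4 = -654*(-64) = 41856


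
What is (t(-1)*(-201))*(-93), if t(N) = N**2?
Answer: 18693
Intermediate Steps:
(t(-1)*(-201))*(-93) = ((-1)**2*(-201))*(-93) = (1*(-201))*(-93) = -201*(-93) = 18693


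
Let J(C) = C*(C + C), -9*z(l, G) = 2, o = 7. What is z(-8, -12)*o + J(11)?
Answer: 2164/9 ≈ 240.44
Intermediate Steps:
z(l, G) = -2/9 (z(l, G) = -⅑*2 = -2/9)
J(C) = 2*C² (J(C) = C*(2*C) = 2*C²)
z(-8, -12)*o + J(11) = -2/9*7 + 2*11² = -14/9 + 2*121 = -14/9 + 242 = 2164/9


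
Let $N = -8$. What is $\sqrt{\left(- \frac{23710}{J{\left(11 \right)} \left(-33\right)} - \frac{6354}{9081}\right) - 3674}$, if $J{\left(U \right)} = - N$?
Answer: $\frac{i \sqrt{15898125767073}}{66594} \approx 59.874 i$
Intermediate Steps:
$J{\left(U \right)} = 8$ ($J{\left(U \right)} = \left(-1\right) \left(-8\right) = 8$)
$\sqrt{\left(- \frac{23710}{J{\left(11 \right)} \left(-33\right)} - \frac{6354}{9081}\right) - 3674} = \sqrt{\left(- \frac{23710}{8 \left(-33\right)} - \frac{6354}{9081}\right) - 3674} = \sqrt{\left(- \frac{23710}{-264} - \frac{706}{1009}\right) - 3674} = \sqrt{\left(\left(-23710\right) \left(- \frac{1}{264}\right) - \frac{706}{1009}\right) - 3674} = \sqrt{\left(\frac{11855}{132} - \frac{706}{1009}\right) - 3674} = \sqrt{\frac{11868503}{133188} - 3674} = \sqrt{- \frac{477464209}{133188}} = \frac{i \sqrt{15898125767073}}{66594}$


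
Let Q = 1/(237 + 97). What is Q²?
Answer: 1/111556 ≈ 8.9641e-6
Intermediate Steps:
Q = 1/334 ≈ 0.0029940
Q² = (1/334)² = 1/111556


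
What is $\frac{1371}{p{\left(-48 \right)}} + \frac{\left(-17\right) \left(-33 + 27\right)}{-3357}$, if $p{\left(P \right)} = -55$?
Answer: $- \frac{1536019}{61545} \approx -24.958$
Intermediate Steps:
$\frac{1371}{p{\left(-48 \right)}} + \frac{\left(-17\right) \left(-33 + 27\right)}{-3357} = \frac{1371}{-55} + \frac{\left(-17\right) \left(-33 + 27\right)}{-3357} = 1371 \left(- \frac{1}{55}\right) + \left(-17\right) \left(-6\right) \left(- \frac{1}{3357}\right) = - \frac{1371}{55} + 102 \left(- \frac{1}{3357}\right) = - \frac{1371}{55} - \frac{34}{1119} = - \frac{1536019}{61545}$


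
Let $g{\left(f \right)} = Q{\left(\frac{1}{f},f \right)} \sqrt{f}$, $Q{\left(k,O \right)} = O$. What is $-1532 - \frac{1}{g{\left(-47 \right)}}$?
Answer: $-1532 - \frac{i \sqrt{47}}{2209} \approx -1532.0 - 0.0031035 i$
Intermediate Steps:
$g{\left(f \right)} = f^{\frac{3}{2}}$ ($g{\left(f \right)} = f \sqrt{f} = f^{\frac{3}{2}}$)
$-1532 - \frac{1}{g{\left(-47 \right)}} = -1532 - \frac{1}{\left(-47\right)^{\frac{3}{2}}} = -1532 - \frac{1}{\left(-47\right) i \sqrt{47}} = -1532 - \frac{i \sqrt{47}}{2209}$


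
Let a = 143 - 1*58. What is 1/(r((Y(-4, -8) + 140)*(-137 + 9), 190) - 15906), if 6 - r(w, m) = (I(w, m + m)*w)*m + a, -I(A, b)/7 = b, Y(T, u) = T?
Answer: -1/8798019185 ≈ -1.1366e-10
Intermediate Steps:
a = 85 (a = 143 - 58 = 85)
I(A, b) = -7*b
r(w, m) = -79 + 14*w*m² (r(w, m) = 6 - (((-7*(m + m))*w)*m + 85) = 6 - (((-14*m)*w)*m + 85) = 6 - ((-14*m*w)*m + 85) = 6 - (-14*w*m² + 85) = 6 - (85 - 14*w*m²) = 6 + (-85 + 14*w*m²) = -79 + 14*w*m²)
1/(r((Y(-4, -8) + 140)*(-137 + 9), 190) - 15906) = 1/((-79 + 14*((-4 + 140)*(-137 + 9))*190²) - 15906) = 1/((-79 + 14*(136*(-128))*36100) - 15906) = 1/((-79 + 14*(-17408)*36100) - 15906) = 1/((-79 - 8798003200) - 15906) = 1/(-8798003279 - 15906) = 1/(-8798019185) = -1/8798019185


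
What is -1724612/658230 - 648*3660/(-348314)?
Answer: 240101105558/57317681055 ≈ 4.1889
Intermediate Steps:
-1724612/658230 - 648*3660/(-348314) = -1724612*1/658230 - 2371680*(-1/348314) = -862306/329115 + 1185840/174157 = 240101105558/57317681055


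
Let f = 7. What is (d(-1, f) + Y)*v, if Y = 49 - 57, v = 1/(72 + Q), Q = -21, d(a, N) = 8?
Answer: 0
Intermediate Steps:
v = 1/51 (v = 1/(72 - 21) = 1/51 ≈ 0.019608)
Y = -8
(d(-1, f) + Y)*v = (8 - 8)*(1/51) = 0*(1/51) = 0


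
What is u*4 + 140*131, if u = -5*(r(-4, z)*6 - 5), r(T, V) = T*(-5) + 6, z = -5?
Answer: 15320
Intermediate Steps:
r(T, V) = 6 - 5*T (r(T, V) = -5*T + 6 = 6 - 5*T)
u = -755 (u = -5*((6 - 5*(-4))*6 - 5) = -5*((6 + 20)*6 - 5) = -5*(26*6 - 5) = -5*(156 - 5) = -5*151 = -755)
u*4 + 140*131 = -755*4 + 140*131 = -3020 + 18340 = 15320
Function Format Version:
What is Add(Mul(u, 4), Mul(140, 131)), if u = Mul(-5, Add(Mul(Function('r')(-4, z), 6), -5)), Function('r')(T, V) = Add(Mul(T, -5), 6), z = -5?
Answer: 15320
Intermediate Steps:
Function('r')(T, V) = Add(6, Mul(-5, T)) (Function('r')(T, V) = Add(Mul(-5, T), 6) = Add(6, Mul(-5, T)))
u = -755 (u = Mul(-5, Add(Mul(Add(6, Mul(-5, -4)), 6), -5)) = Mul(-5, Add(Mul(Add(6, 20), 6), -5)) = Mul(-5, Add(Mul(26, 6), -5)) = Mul(-5, Add(156, -5)) = Mul(-5, 151) = -755)
Add(Mul(u, 4), Mul(140, 131)) = Add(Mul(-755, 4), Mul(140, 131)) = Add(-3020, 18340) = 15320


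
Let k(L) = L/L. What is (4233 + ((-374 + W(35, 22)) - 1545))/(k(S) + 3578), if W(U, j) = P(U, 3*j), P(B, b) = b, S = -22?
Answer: 2380/3579 ≈ 0.66499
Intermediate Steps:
W(U, j) = 3*j
k(L) = 1
(4233 + ((-374 + W(35, 22)) - 1545))/(k(S) + 3578) = (4233 + ((-374 + 3*22) - 1545))/(1 + 3578) = (4233 + ((-374 + 66) - 1545))/3579 = (4233 + (-308 - 1545))*(1/3579) = (4233 - 1853)*(1/3579) = 2380*(1/3579) = 2380/3579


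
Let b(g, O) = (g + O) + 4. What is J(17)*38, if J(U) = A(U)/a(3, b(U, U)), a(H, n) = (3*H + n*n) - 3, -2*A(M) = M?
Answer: -323/1450 ≈ -0.22276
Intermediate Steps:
b(g, O) = 4 + O + g (b(g, O) = (O + g) + 4 = 4 + O + g)
A(M) = -M/2
a(H, n) = -3 + n**2 + 3*H (a(H, n) = (3*H + n**2) - 3 = (n**2 + 3*H) - 3 = -3 + n**2 + 3*H)
J(U) = -U/(2*(6 + (4 + 2*U)**2)) (J(U) = (-U/2)/(-3 + (4 + U + U)**2 + 3*3) = (-U/2)/(-3 + (4 + 2*U)**2 + 9) = (-U/2)/(6 + (4 + 2*U)**2) = -U/(2*(6 + (4 + 2*U)**2)))
J(17)*38 = -1*17/(12 + 8*(2 + 17)**2)*38 = -1*17/(12 + 8*19**2)*38 = -1*17/(12 + 8*361)*38 = -1*17/(12 + 2888)*38 = -1*17/2900*38 = -1*17*1/2900*38 = -17/2900*38 = -323/1450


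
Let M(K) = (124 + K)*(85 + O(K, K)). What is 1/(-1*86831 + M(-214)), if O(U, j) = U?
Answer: -1/75221 ≈ -1.3294e-5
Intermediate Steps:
M(K) = (85 + K)*(124 + K) (M(K) = (124 + K)*(85 + K) = (85 + K)*(124 + K))
1/(-1*86831 + M(-214)) = 1/(-1*86831 + (10540 + (-214)² + 209*(-214))) = 1/(-86831 + (10540 + 45796 - 44726)) = 1/(-86831 + 11610) = 1/(-75221) = -1/75221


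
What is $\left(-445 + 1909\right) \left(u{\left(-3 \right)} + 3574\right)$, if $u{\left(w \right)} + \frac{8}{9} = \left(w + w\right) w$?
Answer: $\frac{15772160}{3} \approx 5.2574 \cdot 10^{6}$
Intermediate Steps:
$u{\left(w \right)} = - \frac{8}{9} + 2 w^{2}$ ($u{\left(w \right)} = - \frac{8}{9} + \left(w + w\right) w = - \frac{8}{9} + 2 w w = - \frac{8}{9} + 2 w^{2}$)
$\left(-445 + 1909\right) \left(u{\left(-3 \right)} + 3574\right) = \left(-445 + 1909\right) \left(\left(- \frac{8}{9} + 2 \left(-3\right)^{2}\right) + 3574\right) = 1464 \left(\left(- \frac{8}{9} + 2 \cdot 9\right) + 3574\right) = 1464 \left(\left(- \frac{8}{9} + 18\right) + 3574\right) = 1464 \left(\frac{154}{9} + 3574\right) = 1464 \cdot \frac{32320}{9} = \frac{15772160}{3}$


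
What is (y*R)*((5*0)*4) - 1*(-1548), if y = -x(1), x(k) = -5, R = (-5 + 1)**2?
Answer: 1548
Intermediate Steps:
R = 16 (R = (-4)**2 = 16)
y = 5 (y = -1*(-5) = 5)
(y*R)*((5*0)*4) - 1*(-1548) = (5*16)*((5*0)*4) - 1*(-1548) = 80*(0*4) + 1548 = 80*0 + 1548 = 0 + 1548 = 1548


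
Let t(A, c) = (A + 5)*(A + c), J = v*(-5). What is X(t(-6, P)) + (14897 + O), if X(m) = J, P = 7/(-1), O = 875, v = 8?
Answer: 15732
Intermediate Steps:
P = -7 (P = 7*(-1) = -7)
J = -40 (J = 8*(-5) = -40)
t(A, c) = (5 + A)*(A + c)
X(m) = -40
X(t(-6, P)) + (14897 + O) = -40 + (14897 + 875) = -40 + 15772 = 15732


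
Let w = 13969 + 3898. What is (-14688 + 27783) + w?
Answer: 30962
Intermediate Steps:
w = 17867
(-14688 + 27783) + w = (-14688 + 27783) + 17867 = 13095 + 17867 = 30962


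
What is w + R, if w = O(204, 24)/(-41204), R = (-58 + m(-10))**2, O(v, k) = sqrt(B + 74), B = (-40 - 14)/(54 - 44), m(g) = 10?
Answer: 2304 - 7*sqrt(35)/206020 ≈ 2304.0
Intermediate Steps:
B = -27/5 (B = -54/10 = -54*1/10 = -27/5 ≈ -5.4000)
O(v, k) = 7*sqrt(35)/5 (O(v, k) = sqrt(-27/5 + 74) = sqrt(343/5) = 7*sqrt(35)/5)
R = 2304 (R = (-58 + 10)**2 = (-48)**2 = 2304)
w = -7*sqrt(35)/206020 (w = (7*sqrt(35)/5)/(-41204) = (7*sqrt(35)/5)*(-1/41204) = -7*sqrt(35)/206020 ≈ -0.00020101)
w + R = -7*sqrt(35)/206020 + 2304 = 2304 - 7*sqrt(35)/206020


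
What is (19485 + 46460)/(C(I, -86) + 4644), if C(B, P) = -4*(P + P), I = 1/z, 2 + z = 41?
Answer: 65945/5332 ≈ 12.368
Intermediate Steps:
z = 39 (z = -2 + 41 = 39)
I = 1/39 ≈ 0.025641
C(B, P) = -8*P
(19485 + 46460)/(C(I, -86) + 4644) = (19485 + 46460)/(-8*(-86) + 4644) = 65945/(688 + 4644) = 65945/5332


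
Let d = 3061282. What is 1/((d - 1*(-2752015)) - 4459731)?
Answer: 1/1353566 ≈ 7.3879e-7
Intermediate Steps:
1/((d - 1*(-2752015)) - 4459731) = 1/((3061282 - 1*(-2752015)) - 4459731) = 1/((3061282 + 2752015) - 4459731) = 1/(5813297 - 4459731) = 1/1353566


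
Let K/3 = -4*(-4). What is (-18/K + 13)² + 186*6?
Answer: 81625/64 ≈ 1275.4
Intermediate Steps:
K = 48 (K = 3*(-4*(-4)) = 3*16 = 48)
(-18/K + 13)² + 186*6 = (-18/48 + 13)² + 186*6 = (-18*1/48 + 13)² + 1116 = (-3/8 + 13)² + 1116 = (101/8)² + 1116 = 10201/64 + 1116 = 81625/64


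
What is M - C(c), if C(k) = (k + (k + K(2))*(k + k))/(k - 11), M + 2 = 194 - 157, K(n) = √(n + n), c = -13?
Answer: 371/8 ≈ 46.375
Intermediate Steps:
K(n) = √2*√n (K(n) = √(2*n) = √2*√n)
M = 35 (M = -2 + (194 - 157) = -2 + 37 = 35)
C(k) = (k + 2*k*(2 + k))/(-11 + k) (C(k) = (k + (k + √2*√2)*(k + k))/(k - 11) = (k + (k + 2)*(2*k))/(-11 + k) = (k + (2 + k)*(2*k))/(-11 + k) = (k + 2*k*(2 + k))/(-11 + k))
M - C(c) = 35 - (-13)*(5 + 2*(-13))/(-11 - 13) = 35 - (-13)*(5 - 26)/(-24) = 35 - (-13)*(-1)*(-21)/24 = 35 - 1*(-91/8) = 35 + 91/8 = 371/8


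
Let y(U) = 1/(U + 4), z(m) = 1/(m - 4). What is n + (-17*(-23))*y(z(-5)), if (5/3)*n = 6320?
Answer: 136239/35 ≈ 3892.5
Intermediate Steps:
n = 3792 (n = (⅗)*6320 = 3792)
z(m) = 1/(-4 + m)
y(U) = 1/(4 + U)
n + (-17*(-23))*y(z(-5)) = 3792 + (-17*(-23))/(4 + 1/(-4 - 5)) = 3792 + 391/(4 + 1/(-9)) = 3792 + 391/(4 - ⅑) = 3792 + 391/(35/9) = 3792 + 391*(9/35) = 3792 + 3519/35 = 136239/35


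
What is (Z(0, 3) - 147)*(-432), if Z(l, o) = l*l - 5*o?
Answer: 69984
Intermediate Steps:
Z(l, o) = l**2 - 5*o
(Z(0, 3) - 147)*(-432) = ((0**2 - 5*3) - 147)*(-432) = ((0 - 15) - 147)*(-432) = (-15 - 147)*(-432) = -162*(-432) = 69984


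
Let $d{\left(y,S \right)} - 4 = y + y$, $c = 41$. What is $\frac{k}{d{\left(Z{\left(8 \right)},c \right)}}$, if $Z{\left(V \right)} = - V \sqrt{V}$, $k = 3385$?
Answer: $- \frac{3385}{508} - \frac{6770 \sqrt{2}}{127} \approx -82.051$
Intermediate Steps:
$Z{\left(V \right)} = - V^{\frac{3}{2}}$
$d{\left(y,S \right)} = 4 + 2 y$ ($d{\left(y,S \right)} = 4 + \left(y + y\right) = 4 + 2 y$)
$\frac{k}{d{\left(Z{\left(8 \right)},c \right)}} = \frac{3385}{4 + 2 \left(- 8^{\frac{3}{2}}\right)} = \frac{3385}{4 + 2 \left(- 16 \sqrt{2}\right)} = \frac{3385}{4 - 32 \sqrt{2}}$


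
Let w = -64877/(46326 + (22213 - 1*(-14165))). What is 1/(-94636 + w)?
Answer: -82704/7826840621 ≈ -1.0567e-5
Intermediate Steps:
w = -64877/82704 (w = -64877/(46326 + (22213 + 14165)) = -64877/(46326 + 36378) = -64877/82704 ≈ -0.78445)
1/(-94636 + w) = 1/(-94636 - 64877/82704) = 1/(-7826840621/82704) = -82704/7826840621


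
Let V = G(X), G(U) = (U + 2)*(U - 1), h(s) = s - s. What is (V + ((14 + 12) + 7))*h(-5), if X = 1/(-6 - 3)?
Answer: 0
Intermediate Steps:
X = -⅑ (X = 1/(-9) = -⅑ ≈ -0.11111)
h(s) = 0
G(U) = (-1 + U)*(2 + U) (G(U) = (2 + U)*(-1 + U) = (-1 + U)*(2 + U))
V = -170/81 (V = -2 - ⅑ + (-⅑)² = -2 - ⅑ + 1/81 = -170/81 ≈ -2.0988)
(V + ((14 + 12) + 7))*h(-5) = (-170/81 + ((14 + 12) + 7))*0 = (-170/81 + (26 + 7))*0 = (-170/81 + 33)*0 = (2503/81)*0 = 0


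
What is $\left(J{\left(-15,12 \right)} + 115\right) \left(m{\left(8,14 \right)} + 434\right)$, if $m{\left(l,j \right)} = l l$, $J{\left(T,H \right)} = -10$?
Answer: $52290$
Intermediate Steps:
$m{\left(l,j \right)} = l^{2}$
$\left(J{\left(-15,12 \right)} + 115\right) \left(m{\left(8,14 \right)} + 434\right) = \left(-10 + 115\right) \left(8^{2} + 434\right) = 105 \left(64 + 434\right) = 105 \cdot 498 = 52290$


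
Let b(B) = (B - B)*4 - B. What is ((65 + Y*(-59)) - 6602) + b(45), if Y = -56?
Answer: -3278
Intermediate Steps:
b(B) = -B (b(B) = 0*4 - B = 0 - B = -B)
((65 + Y*(-59)) - 6602) + b(45) = ((65 - 56*(-59)) - 6602) - 1*45 = ((65 + 3304) - 6602) - 45 = (3369 - 6602) - 45 = -3233 - 45 = -3278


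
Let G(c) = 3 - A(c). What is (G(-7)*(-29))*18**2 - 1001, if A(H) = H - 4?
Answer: -132545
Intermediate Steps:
A(H) = -4 + H
G(c) = 7 - c (G(c) = 3 - (-4 + c) = 3 + (4 - c) = 7 - c)
(G(-7)*(-29))*18**2 - 1001 = ((7 - 1*(-7))*(-29))*18**2 - 1001 = ((7 + 7)*(-29))*324 - 1001 = (14*(-29))*324 - 1001 = -406*324 - 1001 = -131544 - 1001 = -132545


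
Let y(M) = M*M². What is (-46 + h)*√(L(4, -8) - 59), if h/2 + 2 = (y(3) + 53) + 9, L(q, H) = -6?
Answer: 128*I*√65 ≈ 1032.0*I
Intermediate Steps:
y(M) = M³
h = 174 (h = -4 + 2*((3³ + 53) + 9) = -4 + 2*((27 + 53) + 9) = -4 + 2*(80 + 9) = -4 + 2*89 = -4 + 178 = 174)
(-46 + h)*√(L(4, -8) - 59) = (-46 + 174)*√(-6 - 59) = 128*√(-65) = 128*(I*√65) = 128*I*√65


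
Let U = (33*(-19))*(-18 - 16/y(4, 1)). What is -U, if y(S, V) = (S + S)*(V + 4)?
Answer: -57684/5 ≈ -11537.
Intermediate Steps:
y(S, V) = 2*S*(4 + V) (y(S, V) = (2*S)*(4 + V) = 2*S*(4 + V))
U = 57684/5 (U = (33*(-19))*(-18 - 16/(2*4*(4 + 1))) = -627*(-18 - 16/(2*4*5)) = -627*(-18 - 16/40) = -627*(-18 - 1*⅖) = -627*(-18 - ⅖) = -627*(-92/5) = 57684/5 ≈ 11537.)
-U = -1*57684/5 = -57684/5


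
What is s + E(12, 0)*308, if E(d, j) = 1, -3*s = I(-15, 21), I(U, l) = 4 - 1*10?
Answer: 310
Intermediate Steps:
I(U, l) = -6 (I(U, l) = 4 - 10 = -6)
s = 2 (s = -1/3*(-6) = 2)
s + E(12, 0)*308 = 2 + 1*308 = 2 + 308 = 310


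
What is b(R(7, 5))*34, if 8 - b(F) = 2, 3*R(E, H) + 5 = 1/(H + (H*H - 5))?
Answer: 204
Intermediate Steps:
R(E, H) = -5/3 + 1/(3*(-5 + H + H²)) (R(E, H) = -5/3 + 1/(3*(H + (H*H - 5))) = -5/3 + 1/(3*(H + (H² - 5))) = -5/3 + 1/(3*(H + (-5 + H²))) = -5/3 + 1/(3*(-5 + H + H²)))
b(F) = 6 (b(F) = 8 - 1*2 = 8 - 2 = 6)
b(R(7, 5))*34 = 6*34 = 204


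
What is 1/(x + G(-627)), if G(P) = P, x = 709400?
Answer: 1/708773 ≈ 1.4109e-6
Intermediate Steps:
1/(x + G(-627)) = 1/(709400 - 627) = 1/708773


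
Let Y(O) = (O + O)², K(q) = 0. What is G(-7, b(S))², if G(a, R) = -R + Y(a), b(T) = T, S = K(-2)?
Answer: 38416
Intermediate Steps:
Y(O) = 4*O² (Y(O) = (2*O)² = 4*O²)
S = 0
G(a, R) = -R + 4*a²
G(-7, b(S))² = (-1*0 + 4*(-7)²)² = (0 + 4*49)² = (0 + 196)² = 196² = 38416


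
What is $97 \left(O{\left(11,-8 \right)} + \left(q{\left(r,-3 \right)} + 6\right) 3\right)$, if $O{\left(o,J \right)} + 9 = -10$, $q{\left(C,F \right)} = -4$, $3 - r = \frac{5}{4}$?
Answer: $-1261$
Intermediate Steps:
$r = \frac{7}{4}$ ($r = 3 - \frac{5}{4} = \frac{7}{4} \approx 1.75$)
$O{\left(o,J \right)} = -19$ ($O{\left(o,J \right)} = -9 - 10 = -19$)
$97 \left(O{\left(11,-8 \right)} + \left(q{\left(r,-3 \right)} + 6\right) 3\right) = 97 \left(-19 + \left(-4 + 6\right) 3\right) = 97 \left(-19 + 2 \cdot 3\right) = 97 \left(-19 + 6\right) = 97 \left(-13\right) = -1261$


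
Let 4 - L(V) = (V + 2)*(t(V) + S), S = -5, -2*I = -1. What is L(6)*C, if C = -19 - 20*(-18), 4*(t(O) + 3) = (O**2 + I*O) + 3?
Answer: -5456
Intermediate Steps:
I = 1/2 (I = -1/2*(-1) = 1/2 ≈ 0.50000)
t(O) = -9/4 + O**2/4 + O/8 (t(O) = -3 + ((O**2 + O/2) + 3)/4 = -3 + (3 + O**2 + O/2)/4 = -3 + (3/4 + O**2/4 + O/8) = -9/4 + O**2/4 + O/8)
C = 341 (C = -19 + 360 = 341)
L(V) = 4 - (2 + V)*(-29/4 + V**2/4 + V/8) (L(V) = 4 - (V + 2)*((-9/4 + V**2/4 + V/8) - 5) = 4 - (2 + V)*(-29/4 + V**2/4 + V/8))
L(6)*C = (37/2 + 7*6 - 5/8*6**2 - 1/4*6**3)*341 = (37/2 + 42 - 5/8*36 - 1/4*216)*341 = (37/2 + 42 - 45/2 - 54)*341 = -16*341 = -5456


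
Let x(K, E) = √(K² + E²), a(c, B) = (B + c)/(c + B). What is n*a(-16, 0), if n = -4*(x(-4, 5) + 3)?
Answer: -12 - 4*√41 ≈ -37.612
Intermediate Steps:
a(c, B) = 1 (a(c, B) = (B + c)/(B + c) = 1)
x(K, E) = √(E² + K²)
n = -12 - 4*√41 (n = -4*(√(5² + (-4)²) + 3) = -4*(√(25 + 16) + 3) = -4*(√41 + 3) = -4*(3 + √41) = -12 - 4*√41 ≈ -37.612)
n*a(-16, 0) = (-12 - 4*√41)*1 = -12 - 4*√41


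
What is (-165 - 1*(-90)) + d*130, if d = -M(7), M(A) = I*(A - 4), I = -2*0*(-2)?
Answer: -75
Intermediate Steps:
I = 0 (I = 0*(-2) = 0)
M(A) = 0 (M(A) = 0*(A - 4) = 0*(-4 + A) = 0)
d = 0 (d = -1*0 = 0)
(-165 - 1*(-90)) + d*130 = (-165 - 1*(-90)) + 0*130 = (-165 + 90) + 0 = -75 + 0 = -75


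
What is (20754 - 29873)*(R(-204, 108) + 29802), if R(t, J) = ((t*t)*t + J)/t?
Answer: -11071350543/17 ≈ -6.5126e+8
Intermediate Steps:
R(t, J) = (J + t³)/t (R(t, J) = (t²*t + J)/t = (t³ + J)/t = (J + t³)/t)
(20754 - 29873)*(R(-204, 108) + 29802) = (20754 - 29873)*((108 + (-204)³)/(-204) + 29802) = -9119*(-(108 - 8489664)/204 + 29802) = -9119*(-1/204*(-8489556) + 29802) = -9119*(707463/17 + 29802) = -9119*1214097/17 = -11071350543/17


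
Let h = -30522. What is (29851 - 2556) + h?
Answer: -3227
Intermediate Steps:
(29851 - 2556) + h = (29851 - 2556) - 30522 = 27295 - 30522 = -3227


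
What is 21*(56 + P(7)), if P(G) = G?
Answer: 1323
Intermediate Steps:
21*(56 + P(7)) = 21*(56 + 7) = 21*63 = 1323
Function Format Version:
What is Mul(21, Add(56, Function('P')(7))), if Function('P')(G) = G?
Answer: 1323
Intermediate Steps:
Mul(21, Add(56, Function('P')(7))) = Mul(21, Add(56, 7)) = Mul(21, 63) = 1323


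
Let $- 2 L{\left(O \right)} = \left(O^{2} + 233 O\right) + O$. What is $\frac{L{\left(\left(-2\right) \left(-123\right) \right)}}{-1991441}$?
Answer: $\frac{59040}{1991441} \approx 0.029647$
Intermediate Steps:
$L{\left(O \right)} = - 117 O - \frac{O^{2}}{2}$ ($L{\left(O \right)} = - \frac{\left(O^{2} + 233 O\right) + O}{2} = - \frac{O^{2} + 234 O}{2} = - 117 O - \frac{O^{2}}{2}$)
$\frac{L{\left(\left(-2\right) \left(-123\right) \right)}}{-1991441} = \frac{\left(- \frac{1}{2}\right) \left(\left(-2\right) \left(-123\right)\right) \left(234 - -246\right)}{-1991441} = \left(- \frac{1}{2}\right) 246 \left(234 + 246\right) \left(- \frac{1}{1991441}\right) = \left(- \frac{1}{2}\right) 246 \cdot 480 \left(- \frac{1}{1991441}\right) = \left(-59040\right) \left(- \frac{1}{1991441}\right) = \frac{59040}{1991441}$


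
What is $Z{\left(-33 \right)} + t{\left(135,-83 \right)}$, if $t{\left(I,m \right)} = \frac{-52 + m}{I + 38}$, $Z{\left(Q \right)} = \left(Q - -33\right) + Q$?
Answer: $- \frac{5844}{173} \approx -33.78$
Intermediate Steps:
$Z{\left(Q \right)} = 33 + 2 Q$ ($Z{\left(Q \right)} = \left(Q + 33\right) + Q = \left(33 + Q\right) + Q = 33 + 2 Q$)
$t{\left(I,m \right)} = \frac{-52 + m}{38 + I}$
$Z{\left(-33 \right)} + t{\left(135,-83 \right)} = \left(33 + 2 \left(-33\right)\right) + \frac{-52 - 83}{38 + 135} = \left(33 - 66\right) + \frac{1}{173} \left(-135\right) = -33 + \frac{1}{173} \left(-135\right) = -33 - \frac{135}{173} = - \frac{5844}{173}$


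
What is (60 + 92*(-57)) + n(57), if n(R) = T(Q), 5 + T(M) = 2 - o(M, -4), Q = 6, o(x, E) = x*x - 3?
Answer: -5220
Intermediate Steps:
o(x, E) = -3 + x**2 (o(x, E) = x**2 - 3 = -3 + x**2)
T(M) = -M**2 (T(M) = -5 + (2 - (-3 + M**2)) = -5 + (2 + (3 - M**2)) = -5 + (5 - M**2) = -M**2)
n(R) = -36 (n(R) = -1*6**2 = -1*36 = -36)
(60 + 92*(-57)) + n(57) = (60 + 92*(-57)) - 36 = (60 - 5244) - 36 = -5184 - 36 = -5220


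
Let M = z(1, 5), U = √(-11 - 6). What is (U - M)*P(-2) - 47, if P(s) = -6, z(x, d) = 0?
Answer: -47 - 6*I*√17 ≈ -47.0 - 24.739*I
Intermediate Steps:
U = I*√17 (U = √(-17) = I*√17 ≈ 4.1231*I)
M = 0
(U - M)*P(-2) - 47 = (I*√17 - 1*0)*(-6) - 47 = (I*√17 + 0)*(-6) - 47 = (I*√17)*(-6) - 47 = -6*I*√17 - 47 = -47 - 6*I*√17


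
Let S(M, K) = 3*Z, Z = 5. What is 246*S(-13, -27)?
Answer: 3690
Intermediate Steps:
S(M, K) = 15 (S(M, K) = 3*5 = 15)
246*S(-13, -27) = 246*15 = 3690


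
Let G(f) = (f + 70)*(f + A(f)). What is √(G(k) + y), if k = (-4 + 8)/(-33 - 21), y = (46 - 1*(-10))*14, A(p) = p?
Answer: 4*√35249/27 ≈ 27.814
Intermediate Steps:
y = 784 (y = (46 + 10)*14 = 56*14 = 784)
k = -2/27 (k = 4/(-54) = 4*(-1/54) = -2/27 ≈ -0.074074)
G(f) = 2*f*(70 + f) (G(f) = (f + 70)*(f + f) = (70 + f)*(2*f) = 2*f*(70 + f))
√(G(k) + y) = √(2*(-2/27)*(70 - 2/27) + 784) = √(2*(-2/27)*(1888/27) + 784) = √(-7552/729 + 784) = √(563984/729) = 4*√35249/27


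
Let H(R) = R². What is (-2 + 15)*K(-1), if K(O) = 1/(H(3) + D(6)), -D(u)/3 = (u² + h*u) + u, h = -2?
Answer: -13/81 ≈ -0.16049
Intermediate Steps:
D(u) = -3*u² + 3*u (D(u) = -3*((u² - 2*u) + u) = -3*(u² - u) = -3*u² + 3*u)
K(O) = -1/81 (K(O) = 1/(3² + 3*6*(1 - 1*6)) = 1/(9 + 3*6*(1 - 6)) = 1/(9 + 3*6*(-5)) = 1/(9 - 90) = 1/(-81) = -1/81)
(-2 + 15)*K(-1) = (-2 + 15)*(-1/81) = 13*(-1/81) = -13/81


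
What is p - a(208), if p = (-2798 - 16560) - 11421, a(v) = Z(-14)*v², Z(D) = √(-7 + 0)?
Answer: -30779 - 43264*I*√7 ≈ -30779.0 - 1.1447e+5*I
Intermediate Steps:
Z(D) = I*√7 (Z(D) = √(-7) = I*√7)
a(v) = I*√7*v² (a(v) = (I*√7)*v² = I*√7*v²)
p = -30779 (p = -19358 - 11421 = -30779)
p - a(208) = -30779 - I*√7*208² = -30779 - I*√7*43264 = -30779 - 43264*I*√7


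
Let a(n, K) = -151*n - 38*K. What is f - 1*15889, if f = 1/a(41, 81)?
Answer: -147275142/9269 ≈ -15889.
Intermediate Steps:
f = -1/9269 (f = 1/(-151*41 - 38*81) = 1/(-6191 - 3078) = 1/(-9269) = -1/9269 ≈ -0.00010789)
f - 1*15889 = -1/9269 - 1*15889 = -1/9269 - 15889 = -147275142/9269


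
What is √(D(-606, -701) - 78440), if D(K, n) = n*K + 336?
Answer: √346702 ≈ 588.81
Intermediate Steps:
D(K, n) = 336 + K*n (D(K, n) = K*n + 336 = 336 + K*n)
√(D(-606, -701) - 78440) = √((336 - 606*(-701)) - 78440) = √((336 + 424806) - 78440) = √(425142 - 78440) = √346702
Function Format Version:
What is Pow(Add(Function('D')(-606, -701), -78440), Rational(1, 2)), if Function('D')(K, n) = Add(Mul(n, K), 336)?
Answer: Pow(346702, Rational(1, 2)) ≈ 588.81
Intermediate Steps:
Function('D')(K, n) = Add(336, Mul(K, n)) (Function('D')(K, n) = Add(Mul(K, n), 336) = Add(336, Mul(K, n)))
Pow(Add(Function('D')(-606, -701), -78440), Rational(1, 2)) = Pow(Add(Add(336, Mul(-606, -701)), -78440), Rational(1, 2)) = Pow(Add(Add(336, 424806), -78440), Rational(1, 2)) = Pow(Add(425142, -78440), Rational(1, 2)) = Pow(346702, Rational(1, 2))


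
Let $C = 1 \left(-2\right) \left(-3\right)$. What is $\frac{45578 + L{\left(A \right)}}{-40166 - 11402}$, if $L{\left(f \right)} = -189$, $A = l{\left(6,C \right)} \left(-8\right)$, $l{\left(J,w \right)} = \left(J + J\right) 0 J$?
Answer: $- \frac{45389}{51568} \approx -0.88018$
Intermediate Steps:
$C = 6$ ($C = \left(-2\right) \left(-3\right) = 6$)
$l{\left(J,w \right)} = 0$ ($l{\left(J,w \right)} = 2 J 0 J = 0 J = 0$)
$A = 0$ ($A = 0 \left(-8\right) = 0$)
$\frac{45578 + L{\left(A \right)}}{-40166 - 11402} = \frac{45578 - 189}{-40166 - 11402} = \frac{45389}{-51568} = 45389 \left(- \frac{1}{51568}\right) = - \frac{45389}{51568}$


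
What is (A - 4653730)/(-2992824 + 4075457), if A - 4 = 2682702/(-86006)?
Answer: -200125520529/46556466899 ≈ -4.2986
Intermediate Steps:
A = -1169339/43003 (A = 4 + 2682702/(-86006) = 4 + 2682702*(-1/86006) = 4 - 1341351/43003 = -1169339/43003 ≈ -27.192)
(A - 4653730)/(-2992824 + 4075457) = (-1169339/43003 - 4653730)/(-2992824 + 4075457) = -200125520529/43003/1082633 = -200125520529/43003*1/1082633 = -200125520529/46556466899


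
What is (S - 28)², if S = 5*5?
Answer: 9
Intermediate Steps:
S = 25
(S - 28)² = (25 - 28)² = (-3)² = 9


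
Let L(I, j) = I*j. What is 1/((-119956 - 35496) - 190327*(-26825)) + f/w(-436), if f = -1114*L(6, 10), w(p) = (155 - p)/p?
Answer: 90103159592684197/1827277769975 ≈ 49310.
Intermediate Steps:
w(p) = (155 - p)/p
f = -66840 (f = -6684*10 = -1114*60 = -66840)
1/((-119956 - 35496) - 190327*(-26825)) + f/w(-436) = 1/((-119956 - 35496) - 190327*(-26825)) - 66840*(-436/(155 - 1*(-436))) = -1/26825/(-155452 - 190327) - 66840*(-436/(155 + 436)) = -1/26825/(-345779) - 66840/((-1/436*591)) = -1/345779*(-1/26825) - 66840/(-591/436) = 1/9275521675 - 66840*(-436/591) = 1/9275521675 + 9714080/197 = 90103159592684197/1827277769975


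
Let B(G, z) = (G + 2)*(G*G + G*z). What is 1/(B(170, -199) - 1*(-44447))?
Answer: -1/803513 ≈ -1.2445e-6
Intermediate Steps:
B(G, z) = (2 + G)*(G² + G*z)
1/(B(170, -199) - 1*(-44447)) = 1/(170*(170² + 2*170 + 2*(-199) + 170*(-199)) - 1*(-44447)) = 1/(170*(28900 + 340 - 398 - 33830) + 44447) = 1/(170*(-4988) + 44447) = 1/(-847960 + 44447) = 1/(-803513) = -1/803513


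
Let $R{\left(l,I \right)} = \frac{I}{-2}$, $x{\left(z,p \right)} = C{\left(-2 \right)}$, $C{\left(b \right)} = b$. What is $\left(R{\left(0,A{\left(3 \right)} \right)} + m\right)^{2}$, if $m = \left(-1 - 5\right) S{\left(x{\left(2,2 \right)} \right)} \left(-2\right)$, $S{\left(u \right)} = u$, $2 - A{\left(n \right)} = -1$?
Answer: $\frac{2601}{4} \approx 650.25$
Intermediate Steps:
$A{\left(n \right)} = 3$ ($A{\left(n \right)} = 2 - -1 = 2 + 1 = 3$)
$x{\left(z,p \right)} = -2$
$R{\left(l,I \right)} = - \frac{I}{2}$ ($R{\left(l,I \right)} = I \left(- \frac{1}{2}\right) = - \frac{I}{2}$)
$m = -24$ ($m = \left(-1 - 5\right) \left(\left(-2\right) \left(-2\right)\right) = \left(-6\right) 4 = -24$)
$\left(R{\left(0,A{\left(3 \right)} \right)} + m\right)^{2} = \left(\left(- \frac{1}{2}\right) 3 - 24\right)^{2} = \left(- \frac{3}{2} - 24\right)^{2} = \left(- \frac{51}{2}\right)^{2} = \frac{2601}{4}$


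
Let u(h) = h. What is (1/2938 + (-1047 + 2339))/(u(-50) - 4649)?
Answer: -3795897/13805662 ≈ -0.27495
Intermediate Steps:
(1/2938 + (-1047 + 2339))/(u(-50) - 4649) = (1/2938 + (-1047 + 2339))/(-50 - 4649) = (1/2938 + 1292)/(-4699) = (3795897/2938)*(-1/4699) = -3795897/13805662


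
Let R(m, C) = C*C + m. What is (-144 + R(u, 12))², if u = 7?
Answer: 49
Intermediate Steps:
R(m, C) = m + C² (R(m, C) = C² + m = m + C²)
(-144 + R(u, 12))² = (-144 + (7 + 12²))² = (-144 + (7 + 144))² = (-144 + 151)² = 7² = 49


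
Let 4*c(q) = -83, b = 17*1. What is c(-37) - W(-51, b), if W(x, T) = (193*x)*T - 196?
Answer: 670025/4 ≈ 1.6751e+5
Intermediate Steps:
b = 17
W(x, T) = -196 + 193*T*x (W(x, T) = 193*T*x - 196 = -196 + 193*T*x)
c(q) = -83/4 (c(q) = (1/4)*(-83) = -83/4)
c(-37) - W(-51, b) = -83/4 - (-196 + 193*17*(-51)) = -83/4 - (-196 - 167331) = -83/4 - 1*(-167527) = -83/4 + 167527 = 670025/4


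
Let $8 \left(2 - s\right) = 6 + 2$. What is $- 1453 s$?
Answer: $-1453$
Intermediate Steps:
$s = 1$ ($s = 2 - \frac{6 + 2}{8} = 2 - 1 = 1$)
$- 1453 s = \left(-1453\right) 1 = -1453$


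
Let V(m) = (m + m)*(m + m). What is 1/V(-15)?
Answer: 1/900 ≈ 0.0011111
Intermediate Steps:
V(m) = 4*m² (V(m) = (2*m)*(2*m) = 4*m²)
1/V(-15) = 1/(4*(-15)²) = 1/(4*225) = 1/900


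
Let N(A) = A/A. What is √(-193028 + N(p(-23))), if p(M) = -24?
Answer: 67*I*√43 ≈ 439.35*I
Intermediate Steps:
N(A) = 1
√(-193028 + N(p(-23))) = √(-193028 + 1) = √(-193027) = 67*I*√43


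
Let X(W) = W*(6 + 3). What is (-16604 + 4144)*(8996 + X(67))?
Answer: -119603540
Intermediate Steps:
X(W) = 9*W (X(W) = W*9 = 9*W)
(-16604 + 4144)*(8996 + X(67)) = (-16604 + 4144)*(8996 + 9*67) = -12460*(8996 + 603) = -12460*9599 = -119603540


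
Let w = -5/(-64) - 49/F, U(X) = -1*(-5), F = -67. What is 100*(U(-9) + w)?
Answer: 622775/1072 ≈ 580.95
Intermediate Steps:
U(X) = 5
w = 3471/4288 (w = -5/(-64) - 49/(-67) = -5*(-1/64) - 49*(-1/67) = 5/64 + 49/67 = 3471/4288 ≈ 0.80947)
100*(U(-9) + w) = 100*(5 + 3471/4288) = 100*(24911/4288) = 622775/1072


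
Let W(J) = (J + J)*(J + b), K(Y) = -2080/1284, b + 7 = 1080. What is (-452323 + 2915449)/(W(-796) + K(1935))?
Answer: -395331723/70778192 ≈ -5.5855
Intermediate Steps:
b = 1073 (b = -7 + 1080 = 1073)
K(Y) = -520/321 (K(Y) = -2080*1/1284 = -520/321)
W(J) = 2*J*(1073 + J) (W(J) = (J + J)*(J + 1073) = (2*J)*(1073 + J) = 2*J*(1073 + J))
(-452323 + 2915449)/(W(-796) + K(1935)) = (-452323 + 2915449)/(2*(-796)*(1073 - 796) - 520/321) = 2463126/(2*(-796)*277 - 520/321) = 2463126/(-440984 - 520/321) = 2463126/(-141556384/321) = 2463126*(-321/141556384) = -395331723/70778192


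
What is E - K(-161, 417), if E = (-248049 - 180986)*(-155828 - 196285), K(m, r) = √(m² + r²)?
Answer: 151068800955 - √199810 ≈ 1.5107e+11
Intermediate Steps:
E = 151068800955 (E = -429035*(-352113) = 151068800955)
E - K(-161, 417) = 151068800955 - √((-161)² + 417²) = 151068800955 - √(25921 + 173889) = 151068800955 - √199810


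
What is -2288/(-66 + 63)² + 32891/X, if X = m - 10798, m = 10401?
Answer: -1204355/3573 ≈ -337.07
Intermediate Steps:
X = -397 (X = 10401 - 10798 = -397)
-2288/(-66 + 63)² + 32891/X = -2288/(-66 + 63)² + 32891/(-397) = -2288/((-3)²) + 32891*(-1/397) = -2288/9 - 32891/397 = -1204355/3573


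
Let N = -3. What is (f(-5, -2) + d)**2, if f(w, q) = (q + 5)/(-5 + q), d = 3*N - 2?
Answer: 6400/49 ≈ 130.61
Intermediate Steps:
d = -11 (d = 3*(-3) - 2 = -9 - 2 = -11)
f(w, q) = (5 + q)/(-5 + q)
(f(-5, -2) + d)**2 = ((5 - 2)/(-5 - 2) - 11)**2 = (3/(-7) - 11)**2 = (-1/7*3 - 11)**2 = (-3/7 - 11)**2 = (-80/7)**2 = 6400/49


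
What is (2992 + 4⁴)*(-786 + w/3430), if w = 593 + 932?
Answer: -125022712/49 ≈ -2.5515e+6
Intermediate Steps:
w = 1525
(2992 + 4⁴)*(-786 + w/3430) = (2992 + 4⁴)*(-786 + 1525/3430) = (2992 + 256)*(-786 + 1525*(1/3430)) = 3248*(-786 + 305/686) = 3248*(-538891/686) = -125022712/49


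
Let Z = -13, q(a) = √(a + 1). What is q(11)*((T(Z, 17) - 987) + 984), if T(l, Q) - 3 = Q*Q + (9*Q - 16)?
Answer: 852*√3 ≈ 1475.7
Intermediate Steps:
q(a) = √(1 + a)
T(l, Q) = -13 + Q² + 9*Q (T(l, Q) = 3 + (Q*Q + (9*Q - 16)) = 3 + (Q² + (-16 + 9*Q)) = 3 + (-16 + Q² + 9*Q) = -13 + Q² + 9*Q)
q(11)*((T(Z, 17) - 987) + 984) = √(1 + 11)*(((-13 + 17² + 9*17) - 987) + 984) = √12*(((-13 + 289 + 153) - 987) + 984) = (2*√3)*((429 - 987) + 984) = (2*√3)*(-558 + 984) = (2*√3)*426 = 852*√3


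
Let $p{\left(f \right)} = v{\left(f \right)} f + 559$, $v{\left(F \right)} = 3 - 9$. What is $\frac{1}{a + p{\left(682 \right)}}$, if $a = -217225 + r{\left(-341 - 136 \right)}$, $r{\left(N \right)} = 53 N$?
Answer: $- \frac{1}{246039} \approx -4.0644 \cdot 10^{-6}$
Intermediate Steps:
$v{\left(F \right)} = -6$ ($v{\left(F \right)} = 3 - 9 = -6$)
$a = -242506$ ($a = -217225 + 53 \left(-341 - 136\right) = -217225 + 53 \left(-477\right) = -217225 - 25281 = -242506$)
$p{\left(f \right)} = 559 - 6 f$ ($p{\left(f \right)} = - 6 f + 559 = 559 - 6 f$)
$\frac{1}{a + p{\left(682 \right)}} = \frac{1}{-242506 + \left(559 - 4092\right)} = \frac{1}{-242506 - 3533} = \frac{1}{-246039} = - \frac{1}{246039}$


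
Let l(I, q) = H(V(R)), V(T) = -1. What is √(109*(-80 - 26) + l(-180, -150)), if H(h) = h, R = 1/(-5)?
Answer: I*√11555 ≈ 107.49*I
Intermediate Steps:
R = -⅕ ≈ -0.20000
l(I, q) = -1
√(109*(-80 - 26) + l(-180, -150)) = √(109*(-80 - 26) - 1) = √(109*(-106) - 1) = √(-11554 - 1) = √(-11555) = I*√11555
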